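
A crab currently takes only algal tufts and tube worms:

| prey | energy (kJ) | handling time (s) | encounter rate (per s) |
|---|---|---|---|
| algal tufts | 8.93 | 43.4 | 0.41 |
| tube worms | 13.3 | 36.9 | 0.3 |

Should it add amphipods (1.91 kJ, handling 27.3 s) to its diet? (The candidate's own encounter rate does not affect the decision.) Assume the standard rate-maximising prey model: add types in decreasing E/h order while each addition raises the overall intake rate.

No

Intake rate on the current diet: R = (0.41×8.93 + 0.3×13.3) / (1 + 0.41×43.4 + 0.3×36.9) = 7.651/29.86 = 0.2562 kJ/s.
Profitability of amphipods: 1.91/27.3 = 0.06996 kJ/s.
0.06996 < 0.2562, so adding amphipods would lower the average — exclude it.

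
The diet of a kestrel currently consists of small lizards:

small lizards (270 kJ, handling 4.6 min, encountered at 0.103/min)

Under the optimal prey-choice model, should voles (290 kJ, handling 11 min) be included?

On small lizards alone, R = ΣλE/(1+Σλh) = 27.81/1.474 = 18.87 kJ/min.
Profitability of voles: 290/11 = 26.36 kJ/min.
Since 26.36 > R, including voles increases the long-run rate.

Yes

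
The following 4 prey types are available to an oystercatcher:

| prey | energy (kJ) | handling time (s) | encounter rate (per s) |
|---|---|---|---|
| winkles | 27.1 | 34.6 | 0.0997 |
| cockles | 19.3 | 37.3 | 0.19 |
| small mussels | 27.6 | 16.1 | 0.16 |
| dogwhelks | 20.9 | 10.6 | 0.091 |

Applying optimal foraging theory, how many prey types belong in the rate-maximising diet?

2

E/h in descending order: dogwhelks 1.97, small mussels 1.71, winkles 0.783, cockles 0.517 kJ/s. The optimal diet is the largest prefix of this list for which every included type satisfies E_i/h_i > R on the types above it.
Rate on top 1: 0.9681. small mussels: 1.71 > 0.9681 → include.
Rate on top 2: 1.391. winkles: 0.783 < 1.391 → exclude; stop.
Optimal diet: dogwhelks, small mussels — 2 of 4 types.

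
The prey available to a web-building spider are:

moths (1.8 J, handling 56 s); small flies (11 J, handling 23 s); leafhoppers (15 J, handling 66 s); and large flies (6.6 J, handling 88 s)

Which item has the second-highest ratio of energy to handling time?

leafhoppers

In descending order of E/h:
small flies: 11/23 = 0.478 J/s
leafhoppers: 15/66 = 0.227 J/s
large flies: 6.6/88 = 0.075 J/s
moths: 1.8/56 = 0.0321 J/s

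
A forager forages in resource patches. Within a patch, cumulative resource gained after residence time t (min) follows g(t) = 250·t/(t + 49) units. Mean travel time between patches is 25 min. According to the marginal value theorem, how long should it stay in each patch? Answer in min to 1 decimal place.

35.0 min

Optimal t* satisfies g'(t*) = g(t*)/(T + t*).
g'(t) = 250·49/(t + 49)². Setting 250·49/(t+49)² = 250t/[(t+49)(25+t)] gives 49(25+t) = t(t+49), so t² = 49×25 = 1225.
t* = √1225 = 35 min.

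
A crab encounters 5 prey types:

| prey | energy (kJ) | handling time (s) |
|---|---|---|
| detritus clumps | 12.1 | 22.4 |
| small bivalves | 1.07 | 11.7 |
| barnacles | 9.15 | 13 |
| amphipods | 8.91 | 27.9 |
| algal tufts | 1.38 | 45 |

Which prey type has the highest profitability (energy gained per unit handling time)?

In descending order of E/h:
barnacles: 9.15/13 = 0.704 kJ/s
detritus clumps: 12.1/22.4 = 0.54 kJ/s
amphipods: 8.91/27.9 = 0.319 kJ/s
small bivalves: 1.07/11.7 = 0.0915 kJ/s
algal tufts: 1.38/45 = 0.0307 kJ/s

barnacles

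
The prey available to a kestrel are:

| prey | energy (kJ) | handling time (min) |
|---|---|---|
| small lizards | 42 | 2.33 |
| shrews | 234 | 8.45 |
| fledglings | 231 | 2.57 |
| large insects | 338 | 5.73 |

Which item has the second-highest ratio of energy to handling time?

Profitability E/h (kJ/min): small lizards = 42/2.33 = 18, shrews = 234/8.45 = 27.7, fledglings = 231/2.57 = 89.9, large insects = 338/5.73 = 59.
Ranked: fledglings > large insects > shrews > small lizards.

large insects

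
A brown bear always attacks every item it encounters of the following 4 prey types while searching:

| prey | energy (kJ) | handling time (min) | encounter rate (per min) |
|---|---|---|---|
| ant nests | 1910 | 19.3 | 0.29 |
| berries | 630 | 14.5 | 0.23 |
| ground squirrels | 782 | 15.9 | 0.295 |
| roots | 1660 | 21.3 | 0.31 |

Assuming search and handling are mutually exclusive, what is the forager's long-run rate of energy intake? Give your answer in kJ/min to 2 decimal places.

R = Σλ_iE_i / (1 + Σλ_ih_i)
Numerator: 0.29×1910 + 0.23×630 + 0.295×782 + 0.31×1660 = 1444
Denominator: 1 + 0.29×19.3 + 0.23×14.5 + 0.295×15.9 + 0.31×21.3 = 21.23
R = 1444/21.23 = 68.04 kJ/min

68.04 kJ/min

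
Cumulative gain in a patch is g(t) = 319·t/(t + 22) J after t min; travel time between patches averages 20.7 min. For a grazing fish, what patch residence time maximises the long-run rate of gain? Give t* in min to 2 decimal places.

Maximise g(t)/(T+t): set derivative to zero → g'(t)(T+t) = g(t).
g'(t) = 319·22/(t + 22)². Setting 319·22/(t+22)² = 319t/[(t+22)(20.7+t)] gives 22(20.7+t) = t(t+22), so t² = 22×20.7 = 455.4.
t* = √455.4 = 21.34 min.

21.34 min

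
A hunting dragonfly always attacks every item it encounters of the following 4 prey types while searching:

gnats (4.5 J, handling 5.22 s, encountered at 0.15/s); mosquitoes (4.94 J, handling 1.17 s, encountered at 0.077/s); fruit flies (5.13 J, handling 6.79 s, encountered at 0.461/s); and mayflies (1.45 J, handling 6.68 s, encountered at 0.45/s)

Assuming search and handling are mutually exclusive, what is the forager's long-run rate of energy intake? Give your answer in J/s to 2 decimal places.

0.51 J/s

R = (0.15×4.5 + 0.077×4.94 + 0.461×5.13 + 0.45×1.45) / (1 + 0.15×5.22 + 0.077×1.17 + 0.461×6.79 + 0.45×6.68) = 4.073/8.009 = 0.5085 J/s.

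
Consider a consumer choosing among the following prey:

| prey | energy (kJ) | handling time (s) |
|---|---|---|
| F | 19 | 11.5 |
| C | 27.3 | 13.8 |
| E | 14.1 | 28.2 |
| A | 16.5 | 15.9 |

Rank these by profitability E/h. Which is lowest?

In descending order of E/h:
C: 27.3/13.8 = 1.98 kJ/s
F: 19/11.5 = 1.65 kJ/s
A: 16.5/15.9 = 1.04 kJ/s
E: 14.1/28.2 = 0.5 kJ/s

E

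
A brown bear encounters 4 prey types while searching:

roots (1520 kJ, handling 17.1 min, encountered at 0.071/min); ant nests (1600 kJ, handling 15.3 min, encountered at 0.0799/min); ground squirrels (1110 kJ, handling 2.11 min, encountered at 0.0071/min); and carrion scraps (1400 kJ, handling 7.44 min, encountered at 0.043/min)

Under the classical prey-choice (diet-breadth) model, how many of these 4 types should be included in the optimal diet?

E/h in descending order: ground squirrels 526, carrion scraps 188, ant nests 105, roots 88.9 kJ/min. The optimal diet is the largest prefix of this list for which every included type satisfies E_i/h_i > R on the types above it.
Rate on top 1: 7.765. carrion scraps: 188 > 7.765 → include.
Rate on top 2: 51. ant nests: 105 > 51 → include.
Rate on top 3: 76.61. roots: 88.9 > 76.61 → include.
Optimal diet: ground squirrels, carrion scraps, ant nests, roots — 4 of 4 types.

4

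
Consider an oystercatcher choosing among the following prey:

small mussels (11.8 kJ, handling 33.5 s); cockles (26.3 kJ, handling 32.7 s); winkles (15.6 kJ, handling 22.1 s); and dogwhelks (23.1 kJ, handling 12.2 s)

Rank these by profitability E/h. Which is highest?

dogwhelks

Profitability E/h (kJ/s): small mussels = 11.8/33.5 = 0.352, cockles = 26.3/32.7 = 0.804, winkles = 15.6/22.1 = 0.706, dogwhelks = 23.1/12.2 = 1.89.
Ranked: dogwhelks > cockles > winkles > small mussels.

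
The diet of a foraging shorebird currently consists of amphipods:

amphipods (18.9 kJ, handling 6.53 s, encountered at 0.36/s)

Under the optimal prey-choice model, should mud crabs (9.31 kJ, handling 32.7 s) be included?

Current rate: (0.36×18.9)/(1 + 0.36×6.53) = 2.031 kJ/s.
Profitability of mud crabs: 9.31/32.7 = 0.2847 kJ/s.
0.2847 < 2.031, so adding mud crabs would lower the average — exclude it.

No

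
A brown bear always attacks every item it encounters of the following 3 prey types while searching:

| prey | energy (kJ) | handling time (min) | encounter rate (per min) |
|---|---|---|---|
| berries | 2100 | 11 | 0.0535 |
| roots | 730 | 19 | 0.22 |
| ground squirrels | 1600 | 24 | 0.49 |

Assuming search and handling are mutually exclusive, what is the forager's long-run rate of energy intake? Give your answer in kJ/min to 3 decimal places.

R = Σλ_iE_i / (1 + Σλ_ih_i)
Numerator: 0.0535×2100 + 0.22×730 + 0.49×1600 = 1057
Denominator: 1 + 0.0535×11 + 0.22×19 + 0.49×24 = 17.53
R = 1057/17.53 = 60.3 kJ/min

60.299 kJ/min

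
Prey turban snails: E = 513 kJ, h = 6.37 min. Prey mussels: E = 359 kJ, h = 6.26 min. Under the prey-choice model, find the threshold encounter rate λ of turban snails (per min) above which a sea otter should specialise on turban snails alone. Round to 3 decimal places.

At the threshold, the rate on turban snails alone equals the profitability of mussels: λ·513/(1 + λ·6.37) = 359/6.26 = 57.35.
Rearranging, λ(513 − 57.35×6.37) = 57.35, so λ = 57.35/147.7 = 0.3883 per min.

0.388 per min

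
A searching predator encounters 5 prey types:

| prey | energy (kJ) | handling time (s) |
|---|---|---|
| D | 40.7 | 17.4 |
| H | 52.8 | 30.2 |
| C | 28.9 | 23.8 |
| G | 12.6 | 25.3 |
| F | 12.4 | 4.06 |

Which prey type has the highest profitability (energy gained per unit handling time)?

In descending order of E/h:
F: 12.4/4.06 = 3.05 kJ/s
D: 40.7/17.4 = 2.34 kJ/s
H: 52.8/30.2 = 1.75 kJ/s
C: 28.9/23.8 = 1.21 kJ/s
G: 12.6/25.3 = 0.498 kJ/s

F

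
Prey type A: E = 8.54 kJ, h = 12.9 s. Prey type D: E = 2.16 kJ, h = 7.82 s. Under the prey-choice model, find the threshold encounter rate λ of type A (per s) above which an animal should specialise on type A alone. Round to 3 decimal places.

0.056 per s

The zero-one rule: include type D iff E₂/h₂ > λE₁/(1+λh₁). Equality gives the switch point.
λE₁h₂ = E₂ + λE₂h₁ ⇒ λ = E₂/(E₁h₂ − E₂h₁) = 2.16/(66.78 − 27.86) = 0.0555 per s.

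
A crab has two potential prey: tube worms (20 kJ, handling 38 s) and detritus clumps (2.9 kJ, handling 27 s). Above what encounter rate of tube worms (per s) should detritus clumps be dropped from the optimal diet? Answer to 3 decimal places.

The zero-one rule: include detritus clumps iff E₂/h₂ > λE₁/(1+λh₁). Equality gives the switch point.
λE₁h₂ = E₂ + λE₂h₁ ⇒ λ = E₂/(E₁h₂ − E₂h₁) = 2.9/(540 − 110.2) = 0.006747 per s.

0.007 per s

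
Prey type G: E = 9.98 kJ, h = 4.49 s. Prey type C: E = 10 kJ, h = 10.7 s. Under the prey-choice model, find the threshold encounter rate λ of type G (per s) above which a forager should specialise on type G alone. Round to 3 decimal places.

The zero-one rule: include type C iff E₂/h₂ > λE₁/(1+λh₁). Equality gives the switch point.
λE₁h₂ = E₂ + λE₂h₁ ⇒ λ = E₂/(E₁h₂ − E₂h₁) = 10/(106.8 − 44.9) = 0.1616 per s.

0.162 per s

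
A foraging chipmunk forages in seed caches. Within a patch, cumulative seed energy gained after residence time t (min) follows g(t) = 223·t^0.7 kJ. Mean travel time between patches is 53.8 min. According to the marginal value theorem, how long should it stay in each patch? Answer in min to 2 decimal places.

By the marginal value theorem, leave when the instantaneous gain rate g'(t) equals the habitat-wide average g(t)/(T + t).
g'(t) = 0.7·223·t^-0.3. Setting 0.7·223·t^-0.3 = 223·t^0.7/(53.8+t) gives 0.7(53.8+t) = t, so 0.30·t = 0.7×53.8.
t* = 0.7×53.8/0.30 = 125.5 min.

125.53 min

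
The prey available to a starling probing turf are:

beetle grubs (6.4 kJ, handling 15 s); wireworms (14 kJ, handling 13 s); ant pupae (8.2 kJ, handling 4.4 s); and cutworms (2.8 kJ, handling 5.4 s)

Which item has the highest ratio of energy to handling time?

ant pupae

In descending order of E/h:
ant pupae: 8.2/4.4 = 1.86 kJ/s
wireworms: 14/13 = 1.08 kJ/s
cutworms: 2.8/5.4 = 0.519 kJ/s
beetle grubs: 6.4/15 = 0.427 kJ/s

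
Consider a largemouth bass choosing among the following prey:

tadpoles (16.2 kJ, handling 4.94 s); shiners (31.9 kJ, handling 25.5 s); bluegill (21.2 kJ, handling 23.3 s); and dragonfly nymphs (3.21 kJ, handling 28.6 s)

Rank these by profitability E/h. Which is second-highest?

Profitability E/h (kJ/s): tadpoles = 16.2/4.94 = 3.28, shiners = 31.9/25.5 = 1.25, bluegill = 21.2/23.3 = 0.91, dragonfly nymphs = 3.21/28.6 = 0.112.
Ranked: tadpoles > shiners > bluegill > dragonfly nymphs.

shiners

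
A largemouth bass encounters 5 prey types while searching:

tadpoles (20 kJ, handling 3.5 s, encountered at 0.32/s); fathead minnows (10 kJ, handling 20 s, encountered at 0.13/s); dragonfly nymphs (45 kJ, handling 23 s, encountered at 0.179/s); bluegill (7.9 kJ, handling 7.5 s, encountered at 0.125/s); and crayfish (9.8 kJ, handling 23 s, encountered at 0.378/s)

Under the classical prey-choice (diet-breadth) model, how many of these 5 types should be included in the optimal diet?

E/h in descending order: tadpoles 5.71, dragonfly nymphs 1.96, bluegill 1.05, fathead minnows 0.5, crayfish 0.426 kJ/s. The optimal diet is the largest prefix of this list for which every included type satisfies E_i/h_i > R on the types above it.
Rate on top 1: 3.019. dragonfly nymphs: 1.96 < 3.019 → exclude; stop.
Optimal diet: tadpoles — 1 of 5 types.

1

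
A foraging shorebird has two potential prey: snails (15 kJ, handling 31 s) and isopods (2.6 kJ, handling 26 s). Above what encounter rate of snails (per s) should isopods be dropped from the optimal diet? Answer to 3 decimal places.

The zero-one rule: include isopods iff E₂/h₂ > λE₁/(1+λh₁). Equality gives the switch point.
λE₁h₂ = E₂ + λE₂h₁ ⇒ λ = E₂/(E₁h₂ − E₂h₁) = 2.6/(390 − 80.6) = 0.008403 per s.

0.008 per s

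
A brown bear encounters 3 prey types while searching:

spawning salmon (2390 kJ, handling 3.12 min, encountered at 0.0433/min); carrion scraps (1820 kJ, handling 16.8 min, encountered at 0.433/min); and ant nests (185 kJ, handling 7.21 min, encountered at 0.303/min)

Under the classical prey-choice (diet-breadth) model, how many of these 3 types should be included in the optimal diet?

E/h in descending order: spawning salmon 766, carrion scraps 108, ant nests 25.7 kJ/min. The optimal diet is the largest prefix of this list for which every included type satisfies E_i/h_i > R on the types above it.
Rate on top 1: 91.17. carrion scraps: 108 > 91.17 → include.
Rate on top 2: 106. ant nests: 25.7 < 106 → exclude; stop.
Optimal diet: spawning salmon, carrion scraps — 2 of 3 types.

2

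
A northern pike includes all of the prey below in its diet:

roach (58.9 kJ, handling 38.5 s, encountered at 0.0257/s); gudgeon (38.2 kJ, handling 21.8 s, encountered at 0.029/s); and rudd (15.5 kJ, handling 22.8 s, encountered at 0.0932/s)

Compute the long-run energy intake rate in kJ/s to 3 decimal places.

0.857 kJ/s

R = Σλ_iE_i / (1 + Σλ_ih_i)
Numerator: 0.0257×58.9 + 0.029×38.2 + 0.0932×15.5 = 4.066
Denominator: 1 + 0.0257×38.5 + 0.029×21.8 + 0.0932×22.8 = 4.747
R = 4.066/4.747 = 0.8566 kJ/s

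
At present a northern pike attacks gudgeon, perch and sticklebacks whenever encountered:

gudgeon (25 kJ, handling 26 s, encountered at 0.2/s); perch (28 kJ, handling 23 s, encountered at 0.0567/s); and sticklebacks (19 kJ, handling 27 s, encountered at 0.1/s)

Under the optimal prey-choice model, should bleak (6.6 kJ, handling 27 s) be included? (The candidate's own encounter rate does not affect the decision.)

No

On gudgeon, perch and sticklebacks alone, R = ΣλE/(1+Σλh) = 8.488/10.2 = 0.8318 kJ/s.
Profitability of bleak: 6.6/27 = 0.2444 kJ/s.
0.2444 < 0.8318, so adding bleak would lower the average — exclude it.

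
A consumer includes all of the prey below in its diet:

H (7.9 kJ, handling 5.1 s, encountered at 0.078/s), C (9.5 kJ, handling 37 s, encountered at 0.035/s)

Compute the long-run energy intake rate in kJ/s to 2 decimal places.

R = Σλ_iE_i / (1 + Σλ_ih_i)
Numerator: 0.078×7.9 + 0.035×9.5 = 0.9487
Denominator: 1 + 0.078×5.1 + 0.035×37 = 2.693
R = 0.9487/2.693 = 0.3523 kJ/s

0.35 kJ/s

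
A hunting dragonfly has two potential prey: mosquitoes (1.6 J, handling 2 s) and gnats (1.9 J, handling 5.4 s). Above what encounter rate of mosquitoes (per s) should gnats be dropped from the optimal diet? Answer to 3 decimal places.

The zero-one rule: include gnats iff E₂/h₂ > λE₁/(1+λh₁). Equality gives the switch point.
λE₁h₂ = E₂ + λE₂h₁ ⇒ λ = E₂/(E₁h₂ − E₂h₁) = 1.9/(8.64 − 3.8) = 0.3926 per s.

0.393 per s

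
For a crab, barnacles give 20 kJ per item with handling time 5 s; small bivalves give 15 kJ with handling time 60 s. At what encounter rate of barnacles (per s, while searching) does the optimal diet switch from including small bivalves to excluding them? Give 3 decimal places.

The zero-one rule: include small bivalves iff E₂/h₂ > λE₁/(1+λh₁). Equality gives the switch point.
λE₁h₂ = E₂ + λE₂h₁ ⇒ λ = E₂/(E₁h₂ − E₂h₁) = 15/(1200 − 75) = 0.01333 per s.

0.013 per s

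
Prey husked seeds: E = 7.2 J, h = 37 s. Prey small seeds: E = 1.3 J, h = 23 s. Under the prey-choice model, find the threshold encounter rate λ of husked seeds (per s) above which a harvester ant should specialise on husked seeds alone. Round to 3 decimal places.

At the threshold, the rate on husked seeds alone equals the profitability of small seeds: λ·7.2/(1 + λ·37) = 1.3/23 = 0.05652.
Rearranging, λ(7.2 − 0.05652×37) = 0.05652, so λ = 0.05652/5.109 = 0.01106 per s.

0.011 per s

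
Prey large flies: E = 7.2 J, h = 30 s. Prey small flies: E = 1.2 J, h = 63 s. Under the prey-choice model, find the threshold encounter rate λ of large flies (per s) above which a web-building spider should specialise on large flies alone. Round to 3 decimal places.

0.003 per s

Drop small flies once their profitability E₂/h₂ falls below the rate achievable on large flies alone: E₂/h₂ = λE₁/(1 + λh₁).
Solve for λ: λE₁h₂ = E₂(1 + λh₁) → λ(E₁h₂ − E₂h₁) = E₂ → λ = E₂/(E₁h₂ − E₂h₁).
λ = 1.2/(7.2×63 − 1.2×30) = 1.2/417.6 = 0.002874 per s.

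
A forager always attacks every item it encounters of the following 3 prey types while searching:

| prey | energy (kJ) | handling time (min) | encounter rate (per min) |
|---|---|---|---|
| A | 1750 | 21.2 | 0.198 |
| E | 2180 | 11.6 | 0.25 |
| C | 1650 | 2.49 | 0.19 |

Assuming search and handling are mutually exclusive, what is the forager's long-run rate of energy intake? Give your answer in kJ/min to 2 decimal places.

140.60 kJ/min

R = Σλ_iE_i / (1 + Σλ_ih_i)
Numerator: 0.198×1750 + 0.25×2180 + 0.19×1650 = 1205
Denominator: 1 + 0.198×21.2 + 0.25×11.6 + 0.19×2.49 = 8.571
R = 1205/8.571 = 140.6 kJ/min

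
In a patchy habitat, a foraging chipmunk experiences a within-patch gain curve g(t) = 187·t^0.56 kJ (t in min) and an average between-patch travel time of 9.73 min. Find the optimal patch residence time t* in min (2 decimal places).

12.38 min

Maximise g(t)/(T+t): set derivative to zero → g'(t)(T+t) = g(t).
g'(t) = 0.56·187·t^-0.44. Setting 0.56·187·t^-0.44 = 187·t^0.56/(9.73+t) gives 0.56(9.73+t) = t, so 0.44·t = 0.56×9.73.
t* = 0.56×9.73/0.44 = 12.38 min.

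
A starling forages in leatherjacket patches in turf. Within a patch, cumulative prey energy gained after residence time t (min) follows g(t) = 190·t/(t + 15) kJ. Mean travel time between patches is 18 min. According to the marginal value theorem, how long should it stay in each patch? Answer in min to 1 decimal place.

16.4 min

By the marginal value theorem, leave when the instantaneous gain rate g'(t) equals the habitat-wide average g(t)/(T + t).
g'(t) = 190·15/(t + 15)². Setting 190·15/(t+15)² = 190t/[(t+15)(18+t)] gives 15(18+t) = t(t+15), so t² = 15×18 = 270.
t* = √270 = 16.43 min.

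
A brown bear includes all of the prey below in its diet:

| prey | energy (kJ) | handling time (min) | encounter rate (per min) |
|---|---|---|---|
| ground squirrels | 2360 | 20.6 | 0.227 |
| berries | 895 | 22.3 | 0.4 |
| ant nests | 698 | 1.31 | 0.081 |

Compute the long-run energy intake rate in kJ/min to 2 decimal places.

R = Σλ_iE_i / (1 + Σλ_ih_i)
Numerator: 0.227×2360 + 0.4×895 + 0.081×698 = 950.3
Denominator: 1 + 0.227×20.6 + 0.4×22.3 + 0.081×1.31 = 14.7
R = 950.3/14.7 = 64.63 kJ/min

64.63 kJ/min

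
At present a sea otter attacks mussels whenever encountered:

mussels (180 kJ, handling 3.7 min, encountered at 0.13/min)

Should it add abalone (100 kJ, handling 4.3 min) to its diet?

Yes

Intake rate on the current diet: R = (0.13×180) / (1 + 0.13×3.7) = 23.4/1.481 = 15.8 kJ/min.
Profitability of abalone: 100/4.3 = 23.26 kJ/min.
23.26 > 15.8, so adding abalone raises the average — include it.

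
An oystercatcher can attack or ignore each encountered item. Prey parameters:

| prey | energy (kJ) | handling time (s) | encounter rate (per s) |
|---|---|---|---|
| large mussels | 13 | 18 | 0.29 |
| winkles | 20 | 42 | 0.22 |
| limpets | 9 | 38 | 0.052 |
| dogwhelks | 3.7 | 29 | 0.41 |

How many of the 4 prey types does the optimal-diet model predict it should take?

1

Profitabilities (E/h, kJ/s): large mussels 0.722, winkles 0.476, limpets 0.237, dogwhelks 0.128. Add prey in this order while the next type's profitability exceeds the intake rate on those already taken.
Rate on top 1: 0.6061. winkles: 0.476 < 0.6061 → exclude; stop.
Optimal diet: large mussels — 1 of 4 types.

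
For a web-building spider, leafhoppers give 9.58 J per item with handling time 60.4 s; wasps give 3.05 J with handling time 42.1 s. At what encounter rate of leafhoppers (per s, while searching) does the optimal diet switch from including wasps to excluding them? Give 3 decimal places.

Drop wasps once their profitability E₂/h₂ falls below the rate achievable on leafhoppers alone: E₂/h₂ = λE₁/(1 + λh₁).
Solve for λ: λE₁h₂ = E₂(1 + λh₁) → λ(E₁h₂ − E₂h₁) = E₂ → λ = E₂/(E₁h₂ − E₂h₁).
λ = 3.05/(9.58×42.1 − 3.05×60.4) = 3.05/219.1 = 0.01392 per s.

0.014 per s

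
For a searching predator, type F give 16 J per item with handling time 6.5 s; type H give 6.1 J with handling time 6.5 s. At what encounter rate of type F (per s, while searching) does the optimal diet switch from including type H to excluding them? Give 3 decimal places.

0.095 per s

Drop type H once their profitability E₂/h₂ falls below the rate achievable on type F alone: E₂/h₂ = λE₁/(1 + λh₁).
Solve for λ: λE₁h₂ = E₂(1 + λh₁) → λ(E₁h₂ − E₂h₁) = E₂ → λ = E₂/(E₁h₂ − E₂h₁).
λ = 6.1/(16×6.5 − 6.1×6.5) = 6.1/64.35 = 0.09479 per s.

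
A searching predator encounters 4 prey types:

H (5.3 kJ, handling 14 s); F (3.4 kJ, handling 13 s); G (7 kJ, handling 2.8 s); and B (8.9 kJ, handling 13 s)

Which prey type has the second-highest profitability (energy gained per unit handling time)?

In descending order of E/h:
G: 7/2.8 = 2.5 kJ/s
B: 8.9/13 = 0.685 kJ/s
H: 5.3/14 = 0.379 kJ/s
F: 3.4/13 = 0.262 kJ/s

B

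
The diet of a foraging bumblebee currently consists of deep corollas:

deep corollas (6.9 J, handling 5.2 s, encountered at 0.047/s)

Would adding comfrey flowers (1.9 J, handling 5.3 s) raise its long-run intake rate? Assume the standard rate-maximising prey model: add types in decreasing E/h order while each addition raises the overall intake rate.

Yes

Intake rate on the current diet: R = (0.047×6.9) / (1 + 0.047×5.2) = 0.3243/1.244 = 0.2606 J/s.
Profitability of comfrey flowers: 1.9/5.3 = 0.3585 J/s.
0.3585 > 0.2606, so adding comfrey flowers raises the average — include it.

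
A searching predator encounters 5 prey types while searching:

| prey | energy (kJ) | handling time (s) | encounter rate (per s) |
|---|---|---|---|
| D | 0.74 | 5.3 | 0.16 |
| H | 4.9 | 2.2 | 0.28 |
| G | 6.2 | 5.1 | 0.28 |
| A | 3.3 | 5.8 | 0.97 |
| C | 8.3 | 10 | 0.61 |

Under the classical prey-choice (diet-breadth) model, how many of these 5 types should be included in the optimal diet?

2

Rank by E/h (kJ/s): H 2.23, G 1.22, C 0.83, A 0.569, D 0.14. Include each in turn until the next type's E/h falls below the running intake rate.
Rate on top 1: 0.849. G: 1.22 > 0.849 → include.
Rate on top 2: 1.021. C: 0.83 < 1.021 → exclude; stop.
Optimal diet: H, G — 2 of 5 types.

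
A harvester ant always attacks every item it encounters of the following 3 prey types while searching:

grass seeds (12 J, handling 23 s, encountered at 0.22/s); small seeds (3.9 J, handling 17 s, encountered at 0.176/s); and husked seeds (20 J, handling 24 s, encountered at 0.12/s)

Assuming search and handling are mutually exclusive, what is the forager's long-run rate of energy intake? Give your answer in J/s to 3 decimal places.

0.480 J/s

R = (0.22×12 + 0.176×3.9 + 0.12×20) / (1 + 0.22×23 + 0.176×17 + 0.12×24) = 5.726/11.93 = 0.4799 J/s.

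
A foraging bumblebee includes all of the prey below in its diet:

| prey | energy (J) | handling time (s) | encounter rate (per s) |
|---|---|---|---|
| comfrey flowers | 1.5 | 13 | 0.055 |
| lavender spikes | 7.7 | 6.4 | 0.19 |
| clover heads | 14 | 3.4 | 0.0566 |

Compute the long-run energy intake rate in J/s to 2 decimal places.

Energy encountered per unit search time: 0.055×1.5 + 0.19×7.7 + 0.0566×14 = 2.338 J/s.
Handling time per unit search time: 0.055×13 + 0.19×6.4 + 0.0566×3.4 = 2.123.
Rate = 2.338/(1 + 2.123) = 0.7485 J/s.

0.75 J/s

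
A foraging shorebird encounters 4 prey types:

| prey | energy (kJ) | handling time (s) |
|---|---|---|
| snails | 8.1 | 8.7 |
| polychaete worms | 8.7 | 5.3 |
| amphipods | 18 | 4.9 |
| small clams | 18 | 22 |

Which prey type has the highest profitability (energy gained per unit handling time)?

amphipods

In descending order of E/h:
amphipods: 18/4.9 = 3.67 kJ/s
polychaete worms: 8.7/5.3 = 1.64 kJ/s
snails: 8.1/8.7 = 0.931 kJ/s
small clams: 18/22 = 0.818 kJ/s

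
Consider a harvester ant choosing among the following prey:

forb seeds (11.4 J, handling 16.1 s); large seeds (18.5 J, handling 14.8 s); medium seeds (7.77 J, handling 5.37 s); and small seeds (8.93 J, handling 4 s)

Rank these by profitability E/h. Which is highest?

small seeds

Profitability E/h (J/s): forb seeds = 11.4/16.1 = 0.708, large seeds = 18.5/14.8 = 1.25, medium seeds = 7.77/5.37 = 1.45, small seeds = 8.93/4 = 2.23.
Ranked: small seeds > medium seeds > large seeds > forb seeds.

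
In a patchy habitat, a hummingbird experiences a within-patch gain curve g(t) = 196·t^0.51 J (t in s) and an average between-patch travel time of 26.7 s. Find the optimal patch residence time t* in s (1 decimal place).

Optimal t* satisfies g'(t*) = g(t*)/(T + t*).
g'(t) = 0.51·196·t^-0.49. Setting 0.51·196·t^-0.49 = 196·t^0.51/(26.7+t) gives 0.51(26.7+t) = t, so 0.49·t = 0.51×26.7.
t* = 0.51×26.7/0.49 = 27.79 s.

27.8 s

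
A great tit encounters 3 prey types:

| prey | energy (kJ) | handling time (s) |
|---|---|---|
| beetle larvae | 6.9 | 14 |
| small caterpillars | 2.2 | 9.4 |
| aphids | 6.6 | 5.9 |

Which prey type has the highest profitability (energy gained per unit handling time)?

aphids

Profitability E/h (kJ/s): beetle larvae = 6.9/14 = 0.493, small caterpillars = 2.2/9.4 = 0.234, aphids = 6.6/5.9 = 1.12.
Ranked: aphids > beetle larvae > small caterpillars.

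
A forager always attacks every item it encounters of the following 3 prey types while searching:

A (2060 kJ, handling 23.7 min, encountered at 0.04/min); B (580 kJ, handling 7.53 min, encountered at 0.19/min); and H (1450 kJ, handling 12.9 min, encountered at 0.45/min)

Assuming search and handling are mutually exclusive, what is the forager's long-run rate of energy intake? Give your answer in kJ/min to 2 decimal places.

R = Σλ_iE_i / (1 + Σλ_ih_i)
Numerator: 0.04×2060 + 0.19×580 + 0.45×1450 = 845.1
Denominator: 1 + 0.04×23.7 + 0.19×7.53 + 0.45×12.9 = 9.184
R = 845.1/9.184 = 92.02 kJ/min

92.02 kJ/min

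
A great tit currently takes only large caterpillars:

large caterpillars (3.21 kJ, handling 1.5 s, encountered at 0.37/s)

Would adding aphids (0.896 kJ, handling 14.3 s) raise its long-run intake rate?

No

Current rate: (0.37×3.21)/(1 + 0.37×1.5) = 0.7638 kJ/s.
aphids: E/h = 0.896/14.3 = 0.06266 kJ/s.
0.06266 < 0.7638, so adding aphids would lower the average — exclude it.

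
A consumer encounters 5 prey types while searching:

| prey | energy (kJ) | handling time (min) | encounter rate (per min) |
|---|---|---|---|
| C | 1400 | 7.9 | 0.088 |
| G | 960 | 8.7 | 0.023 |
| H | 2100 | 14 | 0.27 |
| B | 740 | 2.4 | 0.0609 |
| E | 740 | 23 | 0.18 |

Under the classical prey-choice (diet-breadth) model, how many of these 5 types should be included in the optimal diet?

3

E/h in descending order: B 308, C 177, H 150, G 110, E 32.2 kJ/min. The optimal diet is the largest prefix of this list for which every included type satisfies E_i/h_i > R on the types above it.
Rate on top 1: 39.32. C: 177 > 39.32 → include.
Rate on top 2: 91.38. H: 150 > 91.38 → include.
Rate on top 3: 130.8. G: 110 < 130.8 → exclude; stop.
Optimal diet: B, C, H — 3 of 5 types.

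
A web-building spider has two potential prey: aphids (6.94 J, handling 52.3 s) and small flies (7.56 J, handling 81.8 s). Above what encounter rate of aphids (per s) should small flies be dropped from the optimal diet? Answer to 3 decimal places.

At the threshold, the rate on aphids alone equals the profitability of small flies: λ·6.94/(1 + λ·52.3) = 7.56/81.8 = 0.09242.
Rearranging, λ(6.94 − 0.09242×52.3) = 0.09242, so λ = 0.09242/2.106 = 0.04388 per s.

0.044 per s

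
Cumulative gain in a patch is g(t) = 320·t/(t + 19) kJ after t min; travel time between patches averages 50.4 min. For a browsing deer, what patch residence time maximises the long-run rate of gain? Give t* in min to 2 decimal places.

Optimal t* satisfies g'(t*) = g(t*)/(T + t*).
g'(t) = 320·19/(t + 19)². Setting 320·19/(t+19)² = 320t/[(t+19)(50.4+t)] gives 19(50.4+t) = t(t+19), so t² = 19×50.4 = 957.6.
t* = √957.6 = 30.95 min.

30.95 min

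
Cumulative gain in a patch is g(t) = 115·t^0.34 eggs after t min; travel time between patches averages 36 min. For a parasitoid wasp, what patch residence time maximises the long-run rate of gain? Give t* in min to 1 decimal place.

18.5 min

Optimal t* satisfies g'(t*) = g(t*)/(T + t*).
g'(t) = 0.34·115·t^-0.66. Setting 0.34·115·t^-0.66 = 115·t^0.34/(36+t) gives 0.34(36+t) = t, so 0.66·t = 0.34×36.
t* = 0.34×36/0.66 = 18.55 min.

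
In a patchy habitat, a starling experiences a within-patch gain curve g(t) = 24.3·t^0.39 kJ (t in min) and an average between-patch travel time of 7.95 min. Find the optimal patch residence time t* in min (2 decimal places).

Maximise g(t)/(T+t): set derivative to zero → g'(t)(T+t) = g(t).
g'(t) = 0.39·24.3·t^-0.61. Setting 0.39·24.3·t^-0.61 = 24.3·t^0.39/(7.95+t) gives 0.39(7.95+t) = t, so 0.61·t = 0.39×7.95.
t* = 0.39×7.95/0.61 = 5.083 min.

5.08 min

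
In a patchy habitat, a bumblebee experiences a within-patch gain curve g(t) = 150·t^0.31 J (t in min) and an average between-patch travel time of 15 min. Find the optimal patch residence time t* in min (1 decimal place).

6.7 min

Optimal t* satisfies g'(t*) = g(t*)/(T + t*).
g'(t) = 0.31·150·t^-0.69. Setting 0.31·150·t^-0.69 = 150·t^0.31/(15+t) gives 0.31(15+t) = t, so 0.69·t = 0.31×15.
t* = 0.31×15/0.69 = 6.739 min.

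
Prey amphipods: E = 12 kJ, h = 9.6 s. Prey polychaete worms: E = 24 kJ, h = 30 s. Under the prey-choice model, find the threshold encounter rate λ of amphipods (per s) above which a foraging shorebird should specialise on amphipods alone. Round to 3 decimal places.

0.185 per s

The zero-one rule: include polychaete worms iff E₂/h₂ > λE₁/(1+λh₁). Equality gives the switch point.
λE₁h₂ = E₂ + λE₂h₁ ⇒ λ = E₂/(E₁h₂ − E₂h₁) = 24/(360 − 230.4) = 0.1852 per s.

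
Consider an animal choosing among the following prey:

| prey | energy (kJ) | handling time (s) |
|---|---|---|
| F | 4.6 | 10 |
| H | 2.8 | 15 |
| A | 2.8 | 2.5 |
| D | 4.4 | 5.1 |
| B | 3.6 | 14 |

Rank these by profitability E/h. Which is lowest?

H

Profitability E/h (kJ/s): F = 4.6/10 = 0.46, H = 2.8/15 = 0.187, A = 2.8/2.5 = 1.12, D = 4.4/5.1 = 0.863, B = 3.6/14 = 0.257.
Ranked: A > D > F > B > H.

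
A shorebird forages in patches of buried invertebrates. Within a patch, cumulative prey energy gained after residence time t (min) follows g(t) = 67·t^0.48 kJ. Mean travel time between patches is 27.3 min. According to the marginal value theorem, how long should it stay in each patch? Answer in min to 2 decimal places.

25.20 min

By the marginal value theorem, leave when the instantaneous gain rate g'(t) equals the habitat-wide average g(t)/(T + t).
g'(t) = 0.48·67·t^-0.52. Setting 0.48·67·t^-0.52 = 67·t^0.48/(27.3+t) gives 0.48(27.3+t) = t, so 0.52·t = 0.48×27.3.
t* = 0.48×27.3/0.52 = 25.2 min.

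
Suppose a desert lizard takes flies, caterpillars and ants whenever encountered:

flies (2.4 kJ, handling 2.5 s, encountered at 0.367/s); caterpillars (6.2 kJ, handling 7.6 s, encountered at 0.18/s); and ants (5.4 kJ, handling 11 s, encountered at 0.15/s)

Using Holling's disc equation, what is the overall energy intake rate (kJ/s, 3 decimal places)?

0.569 kJ/s

R = (0.367×2.4 + 0.18×6.2 + 0.15×5.4) / (1 + 0.367×2.5 + 0.18×7.6 + 0.15×11) = 2.807/4.935 = 0.5687 kJ/s.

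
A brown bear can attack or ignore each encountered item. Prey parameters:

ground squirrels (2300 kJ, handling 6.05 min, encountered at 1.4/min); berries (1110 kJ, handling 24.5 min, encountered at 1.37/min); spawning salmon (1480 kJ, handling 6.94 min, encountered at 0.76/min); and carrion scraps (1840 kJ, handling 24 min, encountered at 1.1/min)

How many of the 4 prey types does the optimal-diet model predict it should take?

1

Profitabilities (E/h, kJ/min): ground squirrels 380, spawning salmon 213, carrion scraps 76.7, berries 45.3. Add prey in this order while the next type's profitability exceeds the intake rate on those already taken.
Rate on top 1: 340. spawning salmon: 213 < 340 → exclude; stop.
Optimal diet: ground squirrels — 1 of 4 types.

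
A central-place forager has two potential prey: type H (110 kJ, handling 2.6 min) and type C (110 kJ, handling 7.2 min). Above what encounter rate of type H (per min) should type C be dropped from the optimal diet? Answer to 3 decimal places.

Drop type C once their profitability E₂/h₂ falls below the rate achievable on type H alone: E₂/h₂ = λE₁/(1 + λh₁).
Solve for λ: λE₁h₂ = E₂(1 + λh₁) → λ(E₁h₂ − E₂h₁) = E₂ → λ = E₂/(E₁h₂ − E₂h₁).
λ = 110/(110×7.2 − 110×2.6) = 110/506 = 0.2174 per min.

0.217 per min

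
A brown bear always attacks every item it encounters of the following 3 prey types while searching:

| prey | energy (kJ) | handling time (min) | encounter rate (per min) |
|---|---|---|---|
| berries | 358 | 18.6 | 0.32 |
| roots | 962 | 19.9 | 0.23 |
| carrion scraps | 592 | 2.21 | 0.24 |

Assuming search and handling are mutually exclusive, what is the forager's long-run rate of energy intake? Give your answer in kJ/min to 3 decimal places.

R = (0.32×358 + 0.23×962 + 0.24×592) / (1 + 0.32×18.6 + 0.23×19.9 + 0.24×2.21) = 477.9/12.06 = 39.63 kJ/min.

39.629 kJ/min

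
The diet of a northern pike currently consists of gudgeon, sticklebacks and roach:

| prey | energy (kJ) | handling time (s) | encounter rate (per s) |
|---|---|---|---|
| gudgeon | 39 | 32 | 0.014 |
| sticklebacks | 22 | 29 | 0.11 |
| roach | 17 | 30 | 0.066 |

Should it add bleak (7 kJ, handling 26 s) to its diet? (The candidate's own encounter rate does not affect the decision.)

No

Current rate: (0.014×39 + 0.11×22 + 0.066×17)/(1 + 0.014×32 + 0.11×29 + 0.066×30) = 0.6177 kJ/s.
Profitability of bleak: 7/26 = 0.2692 kJ/s.
0.2692 < 0.6177, so adding bleak would lower the average — exclude it.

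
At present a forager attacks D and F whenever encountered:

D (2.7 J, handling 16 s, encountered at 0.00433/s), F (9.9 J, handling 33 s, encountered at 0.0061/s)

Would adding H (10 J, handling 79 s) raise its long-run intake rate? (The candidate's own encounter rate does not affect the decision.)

Yes

On D and F alone, R = ΣλE/(1+Σλh) = 0.07208/1.271 = 0.05673 J/s.
H: E/h = 10/79 = 0.1266 J/s.
Since 0.1266 > R, including H increases the long-run rate.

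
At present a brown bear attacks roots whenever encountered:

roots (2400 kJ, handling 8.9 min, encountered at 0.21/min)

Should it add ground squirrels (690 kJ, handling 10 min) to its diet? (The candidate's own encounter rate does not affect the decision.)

Current rate: (0.21×2400)/(1 + 0.21×8.9) = 175.7 kJ/min.
Profitability of ground squirrels: 690/10 = 69 kJ/min.
69 < 175.7, so adding ground squirrels would lower the average — exclude it.

No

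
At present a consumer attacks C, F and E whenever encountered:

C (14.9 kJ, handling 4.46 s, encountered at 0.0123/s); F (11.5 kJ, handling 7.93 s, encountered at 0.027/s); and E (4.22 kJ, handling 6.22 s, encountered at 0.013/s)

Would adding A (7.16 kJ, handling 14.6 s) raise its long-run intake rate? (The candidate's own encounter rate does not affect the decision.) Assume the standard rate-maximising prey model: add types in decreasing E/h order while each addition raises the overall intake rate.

Intake rate on the current diet: R = (0.0123×14.9 + 0.027×11.5 + 0.013×4.22) / (1 + 0.0123×4.46 + 0.027×7.93 + 0.013×6.22) = 0.5486/1.35 = 0.4064 kJ/s.
A: E/h = 7.16/14.6 = 0.4904 kJ/s.
0.4904 > 0.4064, so adding A raises the average — include it.

Yes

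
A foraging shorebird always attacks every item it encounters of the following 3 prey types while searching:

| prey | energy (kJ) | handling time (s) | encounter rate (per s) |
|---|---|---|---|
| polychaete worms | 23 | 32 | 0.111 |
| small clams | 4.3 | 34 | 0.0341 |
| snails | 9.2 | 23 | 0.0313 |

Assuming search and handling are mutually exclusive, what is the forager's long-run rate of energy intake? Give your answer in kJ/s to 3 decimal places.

R = (0.111×23 + 0.0341×4.3 + 0.0313×9.2) / (1 + 0.111×32 + 0.0341×34 + 0.0313×23) = 2.988/6.431 = 0.4645 kJ/s.

0.465 kJ/s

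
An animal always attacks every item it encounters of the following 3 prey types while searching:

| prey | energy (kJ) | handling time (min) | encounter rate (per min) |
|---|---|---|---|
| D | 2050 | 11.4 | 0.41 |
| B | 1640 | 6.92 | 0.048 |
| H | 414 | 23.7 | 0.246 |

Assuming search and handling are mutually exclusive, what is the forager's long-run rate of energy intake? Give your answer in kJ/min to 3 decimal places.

Energy encountered per unit search time: 0.41×2050 + 0.048×1640 + 0.246×414 = 1021 kJ/min.
Handling time per unit search time: 0.41×11.4 + 0.048×6.92 + 0.246×23.7 = 10.84.
Rate = 1021/(1 + 10.84) = 86.27 kJ/min.

86.265 kJ/min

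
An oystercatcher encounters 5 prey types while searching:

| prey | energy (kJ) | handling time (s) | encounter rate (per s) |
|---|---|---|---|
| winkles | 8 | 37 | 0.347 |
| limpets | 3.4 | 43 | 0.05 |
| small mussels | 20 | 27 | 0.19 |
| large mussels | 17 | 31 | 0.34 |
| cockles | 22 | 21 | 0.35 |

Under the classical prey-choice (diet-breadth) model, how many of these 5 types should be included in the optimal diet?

Profitabilities (E/h, kJ/s): cockles 1.05, small mussels 0.741, large mussels 0.548, winkles 0.216, limpets 0.0791. Add prey in this order while the next type's profitability exceeds the intake rate on those already taken.
Rate on top 1: 0.9222. small mussels: 0.741 < 0.9222 → exclude; stop.
Optimal diet: cockles — 1 of 5 types.

1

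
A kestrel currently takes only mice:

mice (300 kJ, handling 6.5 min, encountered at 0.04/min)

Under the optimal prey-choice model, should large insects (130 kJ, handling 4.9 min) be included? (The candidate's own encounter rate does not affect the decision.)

Yes

On mice alone, R = ΣλE/(1+Σλh) = 12/1.26 = 9.524 kJ/min.
Profitability of large insects: 130/4.9 = 26.53 kJ/min.
26.53 > 9.524, so adding large insects raises the average — include it.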